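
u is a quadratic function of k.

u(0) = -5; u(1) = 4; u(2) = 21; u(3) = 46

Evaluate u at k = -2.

1

Write u(k) = ak² + bk + c; the 4 given values yield a linear system in the 3 coefficients.
Solving, u(k) = 4k² + 5k - 5.
Then u(-2) = 1.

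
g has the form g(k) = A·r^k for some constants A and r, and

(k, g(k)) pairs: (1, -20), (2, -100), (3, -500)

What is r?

Consecutive ratio: -100/(-20) = 5, and -500/(-100) = 5, so r = 5.
Then A·5^1 = -20 gives A = -4, and g(k) = -4·5^k.

5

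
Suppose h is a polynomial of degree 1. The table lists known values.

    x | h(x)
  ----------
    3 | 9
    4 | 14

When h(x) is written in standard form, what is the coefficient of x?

Write h(x) = ax + b; the 2 given values yield a linear system in the 2 coefficients.
Solving, h(x) = 5x - 6.
The coefficient of x is 5.

5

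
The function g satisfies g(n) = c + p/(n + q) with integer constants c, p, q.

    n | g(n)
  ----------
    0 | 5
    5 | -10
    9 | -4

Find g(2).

(g(n) − c)(n + q) = p for each data point; the three points give a linear system in c and q, then p follows.
Solving: c = -1, q = -3, p = -18, so g(n) = -1 − 18/(n − 3).
Then g(2) = -1 − 18/(-1) = 17.

17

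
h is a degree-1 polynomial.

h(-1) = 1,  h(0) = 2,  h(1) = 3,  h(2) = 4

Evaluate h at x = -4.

-2

Write h(x) = ax + b; the 4 given values yield a linear system in the 2 coefficients.
Solving, h(x) = x + 2.
Then h(-4) = -2.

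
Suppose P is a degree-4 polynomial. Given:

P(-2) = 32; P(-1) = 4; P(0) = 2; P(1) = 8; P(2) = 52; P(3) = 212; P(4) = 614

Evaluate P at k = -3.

152

First differences: -28, -2, 6, 44, 160, 402. Second differences: 26, 8, 38, 116, 242. Third differences: -18, 30, 78, 126. Fourth differences: 48, 48, 48.
Level-4 differences are constant, so P has degree 4.
Fitting a degree-4 polynomial gives P(k) = 2k^4 + k³ + 2k² + k + 2.
Then P(-3) = 152.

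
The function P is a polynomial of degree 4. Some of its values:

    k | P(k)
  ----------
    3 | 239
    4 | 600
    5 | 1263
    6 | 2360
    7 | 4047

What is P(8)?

Write P(k) = ak^4 + bk³ + ck² + dk + e; the 5 given values yield a linear system in the 5 coefficients.
Solving, P(k) = k^4 + 4k³ + 6k² - 4k + 8.
Then P(8) = 6504.

6504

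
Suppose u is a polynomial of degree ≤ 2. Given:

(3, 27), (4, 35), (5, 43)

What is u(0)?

First differences: 8, 8.
Level-1 differences are constant, so u has degree 1.
Fitting a degree-1 polynomial gives u(m) = 8m + 3.
Then u(0) = 3.

3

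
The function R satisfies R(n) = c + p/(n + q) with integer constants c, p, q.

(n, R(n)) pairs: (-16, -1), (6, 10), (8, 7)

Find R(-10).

-2

(R(n) − c)(n + q) = p for each data point; the three points give a linear system in c and q, then p follows.
Solving: c = 1, q = -2, p = 36, so R(n) = 1 + 36/(n − 2).
Then R(-10) = 1 + 36/(-12) = -2.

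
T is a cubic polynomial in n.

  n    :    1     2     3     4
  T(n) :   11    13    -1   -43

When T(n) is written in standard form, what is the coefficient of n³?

-2

Write T(n) = an³ + bn² + cn + d; the 4 given values yield a linear system in the 4 coefficients.
Solving, T(n) = -2n³ + 4n² + 4n + 5.
The coefficient of n³ is -2.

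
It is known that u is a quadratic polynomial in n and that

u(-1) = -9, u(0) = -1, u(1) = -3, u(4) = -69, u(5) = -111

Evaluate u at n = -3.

Write u(n) = an² + bn + c; the 5 given values yield a linear system in the 3 coefficients.
Solving, u(n) = -5n² + 3n - 1.
Then u(-3) = -55.

-55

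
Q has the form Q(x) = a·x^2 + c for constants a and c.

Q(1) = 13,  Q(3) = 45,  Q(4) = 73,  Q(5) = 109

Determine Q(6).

153

From Q(1) = 13 and Q(3) = 45: 1a + c = 13 and 9a + c = 45.
Subtracting: 8a = 32, so a = 4; then c = 13 − 4·1 = 9.
So Q(x) = 4x² + 9, and Q(6) = 153.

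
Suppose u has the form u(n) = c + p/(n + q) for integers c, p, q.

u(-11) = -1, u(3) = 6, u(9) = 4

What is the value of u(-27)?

(u(n) − c)(n + q) = p for each data point; the three points give a linear system in c and q, then p follows.
Solving: c = 2, q = 3, p = 24, so u(n) = 2 + 24/(n + 3).
Then u(-27) = 2 + 24/(-24) = 1.

1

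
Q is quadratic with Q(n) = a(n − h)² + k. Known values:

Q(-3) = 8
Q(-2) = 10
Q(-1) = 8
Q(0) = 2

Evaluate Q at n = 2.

First differences 2, -2, -6; second difference -4 = 2a, so a = -2.
Expanding, the n-coefficient is −2ah = 4h; matching it to the data gives h = -2, and then k = 10.
So Q(n) = -2(n + 2)² + 10.
Q(2) = -2·4² + 10 = -22.

-22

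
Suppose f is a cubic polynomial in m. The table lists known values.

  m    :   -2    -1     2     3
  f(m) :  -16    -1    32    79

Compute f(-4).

-124

Write f(m) = am³ + bm² + cm + d; the 4 given values yield a linear system in the 4 coefficients.
Solving, f(m) = 2m³ + m² + 4m + 4.
Then f(-4) = -124.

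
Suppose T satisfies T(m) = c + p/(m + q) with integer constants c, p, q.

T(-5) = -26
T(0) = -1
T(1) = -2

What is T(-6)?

(T(m) − c)(m + q) = p for each data point; the three points give a linear system in c and q, then p follows.
Solving: c = -6, q = 4, p = 20, so T(m) = -6 + 20/(m + 4).
Then T(-6) = -6 + 20/(-2) = -16.

-16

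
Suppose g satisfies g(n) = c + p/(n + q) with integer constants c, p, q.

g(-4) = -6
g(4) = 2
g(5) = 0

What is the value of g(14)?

-3

(g(n) − c)(n + q) = p for each data point; the three points give a linear system in c and q, then p follows.
Solving: c = -4, q = -2, p = 12, so g(n) = -4 + 12/(n − 2).
Then g(14) = -4 + 12/12 = -3.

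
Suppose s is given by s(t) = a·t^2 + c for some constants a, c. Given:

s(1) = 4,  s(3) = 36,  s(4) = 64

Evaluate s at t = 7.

196

From s(1) = 4 and s(3) = 36: 1a + c = 4 and 9a + c = 36.
Subtracting: 8a = 32, so a = 4; then c = 4 − 4·1 = 0.
So s(t) = 4t² + 0, and s(7) = 196.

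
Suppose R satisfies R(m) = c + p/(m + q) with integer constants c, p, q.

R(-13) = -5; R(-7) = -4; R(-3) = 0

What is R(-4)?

(R(m) − c)(m + q) = p for each data point; the three points give a linear system in c and q, then p follows.
Solving: c = -6, q = 1, p = -12, so R(m) = -6 − 12/(m + 1).
Then R(-4) = -6 − 12/(-3) = -2.

-2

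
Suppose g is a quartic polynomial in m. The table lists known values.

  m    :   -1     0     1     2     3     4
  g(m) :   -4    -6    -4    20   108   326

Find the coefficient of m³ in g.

1

First differences: -2, 2, 24, 88, 218. Second differences: 4, 22, 64, 130. Third differences: 18, 42, 66. Fourth differences: 24, 24.
Level-4 differences are constant, so g has degree 4.
Fitting a degree-4 polynomial gives g(m) = m^4 + m³ + m² - m - 6.
The coefficient of m³ is 1.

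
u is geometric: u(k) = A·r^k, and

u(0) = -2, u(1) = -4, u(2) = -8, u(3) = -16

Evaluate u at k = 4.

Consecutive ratio: -4/(-2) = 2, and -8/(-4) = 2, so r = 2.
Then A·2^0 = -2 gives A = -2, and u(k) = -2·2^k.
u(4) = -2·2^4 = -32.

-32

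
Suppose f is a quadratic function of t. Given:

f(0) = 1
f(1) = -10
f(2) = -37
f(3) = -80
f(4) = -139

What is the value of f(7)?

-412

Write f(t) = at² + bt + c; the 5 given values yield a linear system in the 3 coefficients.
Solving, f(t) = -8t² - 3t + 1.
Then f(7) = -412.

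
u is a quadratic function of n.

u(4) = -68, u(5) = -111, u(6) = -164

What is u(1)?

1

Write u(n) = an² + bn + c; the 3 given values yield a linear system in the 3 coefficients.
Solving, u(n) = -5n² + 2n + 4.
Then u(1) = 1.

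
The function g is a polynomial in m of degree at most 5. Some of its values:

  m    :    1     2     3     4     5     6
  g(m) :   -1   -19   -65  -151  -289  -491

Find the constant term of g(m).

Write g(m) = am^5 + bm^4 + cm³ + dm² + em + p; the 6 given values yield a linear system in the 6 coefficients.
Solving, the top 2 coefficients vanish, and g(m) = -2m³ - 2m² + 2m + 1.
The constant term is g(0) = 1.

1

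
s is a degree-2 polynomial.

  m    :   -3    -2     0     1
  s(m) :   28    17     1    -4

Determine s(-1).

Write s(m) = am² + bm + c; the 4 given values yield a linear system in the 3 coefficients.
Solving, s(m) = m² - 6m + 1.
Then s(-1) = 8.

8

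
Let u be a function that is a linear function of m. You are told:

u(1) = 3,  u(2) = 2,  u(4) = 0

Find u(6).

-2

Write u(m) = am + b; the 3 given values yield a linear system in the 2 coefficients.
Solving, u(m) = -m + 4.
Then u(6) = -2.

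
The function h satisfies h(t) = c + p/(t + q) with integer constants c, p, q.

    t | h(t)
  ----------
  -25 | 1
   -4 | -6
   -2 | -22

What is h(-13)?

0

(h(t) − c)(t + q) = p for each data point; the three points give a linear system in c and q, then p follows.
Solving: c = 2, q = 1, p = 24, so h(t) = 2 + 24/(t + 1).
Then h(-13) = 2 + 24/(-12) = 0.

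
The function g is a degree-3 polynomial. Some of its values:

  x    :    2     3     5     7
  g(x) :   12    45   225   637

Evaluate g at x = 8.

Write g(x) = ax³ + bx² + cx + d; the 4 given values yield a linear system in the 4 coefficients.
Solving, g(x) = 2x³ - x².
Then g(8) = 960.

960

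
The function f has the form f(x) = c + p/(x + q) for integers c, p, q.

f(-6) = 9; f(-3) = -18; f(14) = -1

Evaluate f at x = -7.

6

(f(x) − c)(x + q) = p for each data point; the three points give a linear system in c and q, then p follows.
Solving: c = 0, q = 4, p = -18, so f(x) = -18/(x + 4).
Then f(-7) = 0 − 18/(-3) = 6.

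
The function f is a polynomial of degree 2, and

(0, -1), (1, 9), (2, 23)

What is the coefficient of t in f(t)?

Write f(t) = at² + bt + c; the 3 given values yield a linear system in the 3 coefficients.
Solving, f(t) = 2t² + 8t - 1.
The coefficient of t is 8.

8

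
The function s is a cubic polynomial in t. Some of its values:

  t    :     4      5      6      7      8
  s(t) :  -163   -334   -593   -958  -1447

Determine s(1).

First differences: -171, -259, -365, -489. Second differences: -88, -106, -124. Third differences: -18, -18.
Level-3 differences are constant, so s has degree 3.
Fitting a degree-3 polynomial gives s(t) = -3t³ + t² + 3t + 1.
Then s(1) = 2.

2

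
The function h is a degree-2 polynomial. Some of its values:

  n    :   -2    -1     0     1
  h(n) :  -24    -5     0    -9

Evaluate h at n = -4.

First differences: 19, 5, -9. Second differences: -14, -14.
Level-2 differences are constant, so h has degree 2.
Fitting a degree-2 polynomial gives h(n) = -7n² - 2n.
Then h(-4) = -104.

-104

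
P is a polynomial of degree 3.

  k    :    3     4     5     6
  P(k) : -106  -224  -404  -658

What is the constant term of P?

Write P(k) = ak³ + bk² + ck + d; the 4 given values yield a linear system in the 4 coefficients.
Solving, P(k) = -2k³ - 7k² + 5k - 4.
The constant term is P(0) = -4.

-4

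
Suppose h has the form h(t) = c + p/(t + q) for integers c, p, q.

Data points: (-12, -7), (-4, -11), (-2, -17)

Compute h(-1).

-29

(h(t) − c)(t + q) = p for each data point; the three points give a linear system in c and q, then p follows.
Solving: c = -5, q = 0, p = 24, so h(t) = -5 + 24/(t + 0).
Then h(-1) = -5 + 24/(-1) = -29.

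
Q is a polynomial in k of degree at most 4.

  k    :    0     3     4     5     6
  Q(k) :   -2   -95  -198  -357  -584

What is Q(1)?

-9

Write Q(k) = ak^4 + bk³ + ck² + dk + e; the 5 given values yield a linear system in the 5 coefficients.
Solving, the leading coefficient vanishes, and Q(k) = -2k³ - 4k² - k - 2.
Then Q(1) = -9.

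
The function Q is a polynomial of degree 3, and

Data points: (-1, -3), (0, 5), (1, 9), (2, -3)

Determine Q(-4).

69

Write Q(k) = ak³ + bk² + ck + d; the 4 given values yield a linear system in the 4 coefficients.
Solving, Q(k) = -2k³ - 2k² + 8k + 5.
Then Q(-4) = 69.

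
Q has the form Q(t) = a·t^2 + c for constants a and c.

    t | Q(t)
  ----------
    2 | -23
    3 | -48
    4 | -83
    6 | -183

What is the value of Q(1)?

-8

From Q(2) = -23 and Q(3) = -48: 4a + c = -23 and 9a + c = -48.
Subtracting: 5a = -25, so a = -5; then c = -23 − (-5)·4 = -3.
So Q(t) = -5t² − 3, and Q(1) = -8.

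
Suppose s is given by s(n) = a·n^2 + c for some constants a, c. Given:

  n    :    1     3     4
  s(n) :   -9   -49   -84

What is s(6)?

From s(1) = -9 and s(3) = -49: 1a + c = -9 and 9a + c = -49.
Subtracting: 8a = -40, so a = -5; then c = -9 − (-5)·1 = -4.
So s(n) = -5n² − 4, and s(6) = -184.

-184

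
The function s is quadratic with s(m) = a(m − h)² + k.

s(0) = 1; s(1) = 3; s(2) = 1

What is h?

1

First differences 2, -2; second difference -4 = 2a, so a = -2.
Expanding, the m-coefficient is −2ah = 4h; matching it to the data gives h = 1, and then k = 3.
So s(m) = -2(m − 1)² + 3.
Hence h = 1.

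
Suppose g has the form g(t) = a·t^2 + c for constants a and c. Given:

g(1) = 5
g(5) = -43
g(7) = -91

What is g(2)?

-1

From g(1) = 5 and g(5) = -43: 1a + c = 5 and 25a + c = -43.
Subtracting: 24a = -48, so a = -2; then c = 5 − (-2)·1 = 7.
So g(t) = -2t² + 7, and g(2) = -1.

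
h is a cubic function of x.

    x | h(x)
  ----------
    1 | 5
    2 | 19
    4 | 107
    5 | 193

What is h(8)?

Write h(x) = ax³ + bx² + cx + d; the 4 given values yield a linear system in the 4 coefficients.
Solving, h(x) = x³ + 3x² - 2x + 3.
Then h(8) = 691.

691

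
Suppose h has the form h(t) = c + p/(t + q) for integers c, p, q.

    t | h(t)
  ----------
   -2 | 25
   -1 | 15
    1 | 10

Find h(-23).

4

(h(t) − c)(t + q) = p for each data point; the three points give a linear system in c and q, then p follows.
Solving: c = 5, q = 3, p = 20, so h(t) = 5 + 20/(t + 3).
Then h(-23) = 5 + 20/(-20) = 4.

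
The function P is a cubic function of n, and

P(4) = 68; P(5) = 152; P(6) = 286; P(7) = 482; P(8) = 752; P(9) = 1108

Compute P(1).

First differences: 84, 134, 196, 270, 356. Second differences: 50, 62, 74, 86. Third differences: 12, 12, 12.
Level-3 differences are constant, so P has degree 3.
Fitting a degree-3 polynomial gives P(n) = 2n³ - 5n² + 7n - 8.
Then P(1) = -4.

-4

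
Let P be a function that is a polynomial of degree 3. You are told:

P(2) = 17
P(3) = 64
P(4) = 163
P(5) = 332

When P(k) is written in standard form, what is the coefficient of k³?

Write P(k) = ak³ + bk² + ck + d; the 4 given values yield a linear system in the 4 coefficients.
Solving, P(k) = 3k³ - k² - 5k + 7.
The coefficient of k³ is 3.

3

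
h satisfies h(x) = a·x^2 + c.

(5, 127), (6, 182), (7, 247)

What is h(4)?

82

From h(5) = 127 and h(6) = 182: 25a + c = 127 and 36a + c = 182.
Subtracting: 11a = 55, so a = 5; then c = 127 − 5·25 = 2.
So h(x) = 5x² + 2, and h(4) = 82.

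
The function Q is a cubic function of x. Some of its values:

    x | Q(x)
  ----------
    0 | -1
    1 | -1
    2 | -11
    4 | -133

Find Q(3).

-49

Write Q(x) = ax³ + bx² + cx + d; the 4 given values yield a linear system in the 4 coefficients.
Solving, Q(x) = -3x³ + 4x² - x - 1.
Then Q(3) = -49.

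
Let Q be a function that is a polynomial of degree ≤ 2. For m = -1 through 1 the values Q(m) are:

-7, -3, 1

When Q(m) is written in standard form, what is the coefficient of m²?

First differences: 4, 4.
Level-1 differences are constant, so Q has degree 1.
Fitting a degree-1 polynomial gives Q(m) = 4m - 3.
The coefficient of m² is 0.

0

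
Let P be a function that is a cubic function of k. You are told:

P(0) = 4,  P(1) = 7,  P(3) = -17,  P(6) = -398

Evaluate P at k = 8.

Write P(k) = ak³ + bk² + ck + d; the 4 given values yield a linear system in the 4 coefficients.
Solving, P(k) = -3k³ + 7k² - k + 4.
Then P(8) = -1092.

-1092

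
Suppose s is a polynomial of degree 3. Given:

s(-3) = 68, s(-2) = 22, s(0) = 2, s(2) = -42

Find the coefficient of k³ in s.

Write s(k) = ak³ + bk² + ck + d; the 4 given values yield a linear system in the 4 coefficients.
Solving, s(k) = -3k³ - 3k² - 4k + 2.
The coefficient of k³ is -3.

-3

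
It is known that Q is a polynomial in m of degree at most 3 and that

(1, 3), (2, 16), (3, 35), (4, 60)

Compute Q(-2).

0

First differences: 13, 19, 25. Second differences: 6, 6.
Level-2 differences are constant, so Q has degree 2.
Fitting a degree-2 polynomial gives Q(m) = 3m² + 4m - 4.
Then Q(-2) = 0.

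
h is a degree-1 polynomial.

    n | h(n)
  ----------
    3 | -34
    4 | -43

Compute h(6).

-61

Write h(n) = an + b; the 2 given values yield a linear system in the 2 coefficients.
Solving, h(n) = -9n - 7.
Then h(6) = -61.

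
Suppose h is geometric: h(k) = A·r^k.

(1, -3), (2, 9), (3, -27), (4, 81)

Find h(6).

729

Consecutive ratio: 9/(-3) = -3, and -27/9 = -3, so r = -3.
Then A·(-3)^1 = -3 gives A = 1, and h(k) = 1·(-3)^k.
h(6) = 1·(-3)^6 = 729.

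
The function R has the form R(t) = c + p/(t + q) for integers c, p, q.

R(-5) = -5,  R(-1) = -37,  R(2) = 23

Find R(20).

5

(R(t) − c)(t + q) = p for each data point; the three points give a linear system in c and q, then p follows.
Solving: c = 3, q = 0, p = 40, so R(t) = 3 + 40/(t + 0).
Then R(20) = 3 + 40/20 = 5.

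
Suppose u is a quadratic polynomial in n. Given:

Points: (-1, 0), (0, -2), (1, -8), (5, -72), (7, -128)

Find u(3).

Write u(n) = an² + bn + c; the 5 given values yield a linear system in the 3 coefficients.
Solving, u(n) = -2n² - 4n - 2.
Then u(3) = -32.

-32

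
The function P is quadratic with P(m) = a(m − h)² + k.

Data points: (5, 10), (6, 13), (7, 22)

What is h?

5

First differences 3, 9; second difference 6 = 2a, so a = 3.
Expanding, the m-coefficient is −2ah = -6h; matching it to the data gives h = 5, and then k = 10.
So P(m) = 3(m − 5)² + 10.
Hence h = 5.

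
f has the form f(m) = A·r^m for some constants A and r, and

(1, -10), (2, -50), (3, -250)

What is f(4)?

-1250

Consecutive ratio: -50/(-10) = 5, and -250/(-50) = 5, so r = 5.
Then A·5^1 = -10 gives A = -2, and f(m) = -2·5^m.
f(4) = -2·5^4 = -1250.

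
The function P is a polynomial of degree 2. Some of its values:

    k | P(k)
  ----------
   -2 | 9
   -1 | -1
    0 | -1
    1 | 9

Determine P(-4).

First differences: -10, 0, 10. Second differences: 10, 10.
Level-2 differences are constant, so P has degree 2.
Fitting a degree-2 polynomial gives P(k) = 5k² + 5k - 1.
Then P(-4) = 59.

59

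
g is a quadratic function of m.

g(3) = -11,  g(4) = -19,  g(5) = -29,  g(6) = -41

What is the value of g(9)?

-89

First differences: -8, -10, -12. Second differences: -2, -2.
Level-2 differences are constant, so g has degree 2.
Fitting a degree-2 polynomial gives g(m) = -m² - m + 1.
Then g(9) = -89.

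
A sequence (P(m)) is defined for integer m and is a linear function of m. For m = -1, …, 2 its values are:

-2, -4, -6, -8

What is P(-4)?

4

First differences: -2, -2, -2.
Level-1 differences are constant, so P has degree 1.
Fitting a degree-1 polynomial gives P(m) = -2m - 4.
Then P(-4) = 4.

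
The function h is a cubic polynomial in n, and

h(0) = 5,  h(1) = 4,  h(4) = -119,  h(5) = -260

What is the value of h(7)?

-800

Write h(n) = an³ + bn² + cn + d; the 4 given values yield a linear system in the 4 coefficients.
Solving, h(n) = -3n³ + 5n² - 3n + 5.
Then h(7) = -800.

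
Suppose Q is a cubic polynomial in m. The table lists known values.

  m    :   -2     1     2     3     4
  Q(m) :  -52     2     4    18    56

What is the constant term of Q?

Write Q(m) = am³ + bm² + cm + d; the 5 given values yield a linear system in the 4 coefficients.
Solving, Q(m) = 2m³ - 6m² + 6m.
The constant term is Q(0) = 0.

0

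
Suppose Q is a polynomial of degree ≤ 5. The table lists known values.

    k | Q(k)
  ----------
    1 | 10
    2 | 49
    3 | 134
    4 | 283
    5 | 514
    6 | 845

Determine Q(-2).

-11

Write Q(k) = ak^5 + bk^4 + ck³ + dk² + ek + p; the 6 given values yield a linear system in the 6 coefficients.
Solving, the top 2 coefficients vanish, and Q(k) = 3k³ + 5k² + 3k - 1.
Then Q(-2) = -11.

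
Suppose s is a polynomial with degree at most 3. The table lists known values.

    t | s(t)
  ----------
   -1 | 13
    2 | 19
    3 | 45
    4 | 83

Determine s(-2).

35

Write s(t) = at³ + bt² + ct + d; the 4 given values yield a linear system in the 4 coefficients.
Solving, the leading coefficient vanishes, and s(t) = 6t² - 4t + 3.
Then s(-2) = 35.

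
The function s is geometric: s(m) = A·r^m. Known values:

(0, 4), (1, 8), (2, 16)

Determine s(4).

Consecutive ratio: 8/4 = 2, and 16/8 = 2, so r = 2.
Then A·2^0 = 4 gives A = 4, and s(m) = 4·2^m.
s(4) = 4·2^4 = 64.

64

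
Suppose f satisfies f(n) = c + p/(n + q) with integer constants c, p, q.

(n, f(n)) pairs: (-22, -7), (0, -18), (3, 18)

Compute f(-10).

-8

(f(n) − c)(n + q) = p for each data point; the three points give a linear system in c and q, then p follows.
Solving: c = -6, q = -2, p = 24, so f(n) = -6 + 24/(n − 2).
Then f(-10) = -6 + 24/(-12) = -8.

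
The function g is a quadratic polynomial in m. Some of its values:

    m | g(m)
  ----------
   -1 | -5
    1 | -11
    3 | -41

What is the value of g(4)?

-65

Write g(m) = am² + bm + c; the 3 given values yield a linear system in the 3 coefficients.
Solving, g(m) = -3m² - 3m - 5.
Then g(4) = -65.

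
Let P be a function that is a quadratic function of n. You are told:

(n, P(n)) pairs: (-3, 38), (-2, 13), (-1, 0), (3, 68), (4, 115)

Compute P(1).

Write P(n) = an² + bn + c; the 5 given values yield a linear system in the 3 coefficients.
Solving, P(n) = 6n² + 5n - 1.
Then P(1) = 10.

10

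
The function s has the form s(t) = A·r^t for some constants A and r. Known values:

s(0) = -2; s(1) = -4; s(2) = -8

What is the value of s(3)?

-16

Consecutive ratio: -4/(-2) = 2, and -8/(-4) = 2, so r = 2.
Then A·2^0 = -2 gives A = -2, and s(t) = -2·2^t.
s(3) = -2·2^3 = -16.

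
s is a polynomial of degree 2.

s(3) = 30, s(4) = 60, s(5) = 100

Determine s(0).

Write s(k) = ak² + bk + c; the 3 given values yield a linear system in the 3 coefficients.
Solving, s(k) = 5k² - 5k.
Then s(0) = 0.

0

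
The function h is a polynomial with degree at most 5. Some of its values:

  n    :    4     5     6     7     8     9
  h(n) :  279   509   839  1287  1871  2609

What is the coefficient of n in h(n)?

2

Write h(n) = an^5 + bn^4 + cn³ + dn² + en + p; the 6 given values yield a linear system in the 6 coefficients.
Solving, the top 2 coefficients vanish, and h(n) = 3n³ + 5n² + 2n - 1.
The coefficient of n is 2.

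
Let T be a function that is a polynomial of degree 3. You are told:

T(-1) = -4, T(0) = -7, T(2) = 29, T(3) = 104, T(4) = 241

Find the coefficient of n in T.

Write T(n) = an³ + bn² + cn + d; the 5 given values yield a linear system in the 4 coefficients.
Solving, T(n) = 3n³ + 4n² - 2n - 7.
The coefficient of n is -2.

-2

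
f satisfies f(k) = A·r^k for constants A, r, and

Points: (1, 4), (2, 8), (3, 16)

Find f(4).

32

Consecutive ratio: 8/4 = 2, and 16/8 = 2, so r = 2.
Then A·2^1 = 4 gives A = 2, and f(k) = 2·2^k.
f(4) = 2·2^4 = 32.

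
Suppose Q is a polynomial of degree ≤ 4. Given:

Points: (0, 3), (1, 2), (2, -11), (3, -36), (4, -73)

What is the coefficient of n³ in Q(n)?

Write Q(n) = an^4 + bn³ + cn² + dn + e; the 5 given values yield a linear system in the 5 coefficients.
Solving, the top 2 coefficients vanish, and Q(n) = -6n² + 5n + 3.
The coefficient of n³ is 0.

0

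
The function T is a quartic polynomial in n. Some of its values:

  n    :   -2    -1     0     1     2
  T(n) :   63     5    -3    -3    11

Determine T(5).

Write T(n) = an^4 + bn³ + cn² + dn + e; the 5 given values yield a linear system in the 5 coefficients.
Solving, T(n) = 2n^4 - 3n³ + 2n² - n - 3.
Then T(5) = 917.

917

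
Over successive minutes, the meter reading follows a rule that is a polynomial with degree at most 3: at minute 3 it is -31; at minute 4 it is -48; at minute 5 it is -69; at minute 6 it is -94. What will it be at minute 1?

Write the value at x as Q(x).
First differences: -17, -21, -25. Second differences: -4, -4.
Level-2 differences are constant, so Q has degree 2.
Fitting a degree-2 polynomial gives Q(x) = -2x² - 3x - 4.
Then Q(1) = -9.

-9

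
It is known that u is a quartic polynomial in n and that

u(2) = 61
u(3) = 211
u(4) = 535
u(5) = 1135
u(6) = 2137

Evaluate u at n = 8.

Write u(n) = an^4 + bn³ + cn² + dn + e; the 5 given values yield a linear system in the 5 coefficients.
Solving, u(n) = n^4 + 3n³ + 5n² + 3n - 5.
Then u(8) = 5971.

5971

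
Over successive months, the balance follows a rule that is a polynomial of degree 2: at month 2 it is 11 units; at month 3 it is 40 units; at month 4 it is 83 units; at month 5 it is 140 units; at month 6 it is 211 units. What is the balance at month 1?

Write the value at n as T(n).
First differences: 29, 43, 57, 71. Second differences: 14, 14, 14.
Level-2 differences are constant, so T has degree 2.
Fitting a degree-2 polynomial gives T(n) = 7n² - 6n - 5.
Then T(1) = -4.

-4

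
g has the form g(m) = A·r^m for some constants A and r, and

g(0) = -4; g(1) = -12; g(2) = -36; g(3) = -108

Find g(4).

-324

Consecutive ratio: -12/(-4) = 3, and -36/(-12) = 3, so r = 3.
Then A·3^0 = -4 gives A = -4, and g(m) = -4·3^m.
g(4) = -4·3^4 = -324.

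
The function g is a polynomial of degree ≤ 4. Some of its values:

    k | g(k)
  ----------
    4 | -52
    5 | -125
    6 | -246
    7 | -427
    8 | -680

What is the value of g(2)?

First differences: -73, -121, -181, -253. Second differences: -48, -60, -72. Third differences: -12, -12.
Level-3 differences are constant, so g has degree 3.
Fitting a degree-3 polynomial gives g(k) = -2k³ + 6k² - 5k.
Then g(2) = -2.

-2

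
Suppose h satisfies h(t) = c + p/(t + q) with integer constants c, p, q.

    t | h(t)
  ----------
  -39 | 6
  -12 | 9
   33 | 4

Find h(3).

(h(t) − c)(t + q) = p for each data point; the three points give a linear system in c and q, then p follows.
Solving: c = 5, q = 3, p = -36, so h(t) = 5 − 36/(t + 3).
Then h(3) = 5 − 36/6 = -1.

-1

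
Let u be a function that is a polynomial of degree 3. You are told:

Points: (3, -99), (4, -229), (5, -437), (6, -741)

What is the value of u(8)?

-1709

Write u(k) = ak³ + bk² + ck + d; the 4 given values yield a linear system in the 4 coefficients.
Solving, u(k) = -3k³ - 3k² + 2k + 3.
Then u(8) = -1709.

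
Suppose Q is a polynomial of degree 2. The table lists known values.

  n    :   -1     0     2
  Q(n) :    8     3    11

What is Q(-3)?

36

Write Q(n) = an² + bn + c; the 3 given values yield a linear system in the 3 coefficients.
Solving, Q(n) = 3n² - 2n + 3.
Then Q(-3) = 36.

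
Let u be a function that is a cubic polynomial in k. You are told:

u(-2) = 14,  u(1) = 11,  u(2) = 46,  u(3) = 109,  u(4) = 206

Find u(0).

-2

Write u(k) = ak³ + bk² + ck + d; the 5 given values yield a linear system in the 4 coefficients.
Solving, u(k) = k³ + 8k² + 4k - 2.
Then u(0) = -2.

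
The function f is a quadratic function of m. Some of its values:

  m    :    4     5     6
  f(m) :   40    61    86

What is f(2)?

10

Write f(m) = am² + bm + c; the 3 given values yield a linear system in the 3 coefficients.
Solving, f(m) = 2m² + 3m - 4.
Then f(2) = 10.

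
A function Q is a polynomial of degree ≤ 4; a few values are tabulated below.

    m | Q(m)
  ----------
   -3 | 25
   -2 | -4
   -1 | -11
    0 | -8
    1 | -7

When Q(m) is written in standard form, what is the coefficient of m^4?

Write Q(m) = am^4 + bm³ + cm² + dm + e; the 5 given values yield a linear system in the 5 coefficients.
Solving, the leading coefficient vanishes, and Q(m) = -2m³ - m² + 4m - 8.
The coefficient of m^4 is 0.

0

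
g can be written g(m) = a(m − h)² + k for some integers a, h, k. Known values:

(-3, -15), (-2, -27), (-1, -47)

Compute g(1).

-111

First differences -12, -20; second difference -8 = 2a, so a = -4.
Expanding, the m-coefficient is −2ah = 8h; matching it to the data gives h = -4, and then k = -11.
So g(m) = -4(m + 4)² − 11.
g(1) = -4·5² − 11 = -111.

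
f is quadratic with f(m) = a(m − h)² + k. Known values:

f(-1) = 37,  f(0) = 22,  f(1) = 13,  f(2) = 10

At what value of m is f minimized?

First differences -15, -9, -3; second difference 6 = 2a, so a = 3.
Expanding, the m-coefficient is −2ah = -6h; matching it to the data gives h = 2, and then k = 10.
So f(m) = 3(m − 2)² + 10.
Hence h = 2.

2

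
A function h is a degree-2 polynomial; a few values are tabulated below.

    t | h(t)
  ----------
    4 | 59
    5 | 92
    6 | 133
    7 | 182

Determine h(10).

First differences: 33, 41, 49. Second differences: 8, 8.
Level-2 differences are constant, so h has degree 2.
Fitting a degree-2 polynomial gives h(t) = 4t² - 3t + 7.
Then h(10) = 377.

377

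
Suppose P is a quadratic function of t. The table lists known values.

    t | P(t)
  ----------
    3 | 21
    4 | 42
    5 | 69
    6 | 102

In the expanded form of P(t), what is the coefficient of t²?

First differences: 21, 27, 33. Second differences: 6, 6.
Level-2 differences are constant, so P has degree 2.
Fitting a degree-2 polynomial gives P(t) = 3t² - 6.
The coefficient of t² is 3.

3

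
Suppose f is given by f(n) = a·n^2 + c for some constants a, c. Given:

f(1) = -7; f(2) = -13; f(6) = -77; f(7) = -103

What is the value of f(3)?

From f(1) = -7 and f(2) = -13: 1a + c = -7 and 4a + c = -13.
Subtracting: 3a = -6, so a = -2; then c = -7 − (-2)·1 = -5.
So f(n) = -2n² − 5, and f(3) = -23.

-23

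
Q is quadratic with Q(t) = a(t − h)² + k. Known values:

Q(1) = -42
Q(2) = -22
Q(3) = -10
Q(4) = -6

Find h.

4

First differences 20, 12, 4; second difference -8 = 2a, so a = -4.
Expanding, the t-coefficient is −2ah = 8h; matching it to the data gives h = 4, and then k = -6.
So Q(t) = -4(t − 4)² − 6.
Hence h = 4.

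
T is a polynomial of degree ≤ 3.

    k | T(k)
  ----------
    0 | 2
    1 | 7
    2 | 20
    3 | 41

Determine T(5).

107

First differences: 5, 13, 21. Second differences: 8, 8.
Level-2 differences are constant, so T has degree 2.
Fitting a degree-2 polynomial gives T(k) = 4k² + k + 2.
Then T(5) = 107.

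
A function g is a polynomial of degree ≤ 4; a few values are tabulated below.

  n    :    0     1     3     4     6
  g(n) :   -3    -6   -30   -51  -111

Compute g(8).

Write g(n) = an^4 + bn³ + cn² + dn + e; the 5 given values yield a linear system in the 5 coefficients.
Solving, the top 2 coefficients vanish, and g(n) = -3n² - 3.
Then g(8) = -195.

-195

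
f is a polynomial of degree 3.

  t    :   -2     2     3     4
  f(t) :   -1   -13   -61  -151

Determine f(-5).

155

Write f(t) = at³ + bt² + ct + d; the 4 given values yield a linear system in the 4 coefficients.
Solving, f(t) = -2t³ - 3t² + 5t + 5.
Then f(-5) = 155.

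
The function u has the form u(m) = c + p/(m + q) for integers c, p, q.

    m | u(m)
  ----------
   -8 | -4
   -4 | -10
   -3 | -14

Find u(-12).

(u(m) − c)(m + q) = p for each data point; the three points give a linear system in c and q, then p follows.
Solving: c = 2, q = 0, p = 48, so u(m) = 2 + 48/(m + 0).
Then u(-12) = 2 + 48/(-12) = -2.

-2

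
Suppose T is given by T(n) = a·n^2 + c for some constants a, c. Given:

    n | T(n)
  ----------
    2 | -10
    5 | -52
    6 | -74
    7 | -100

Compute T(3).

From T(2) = -10 and T(5) = -52: 4a + c = -10 and 25a + c = -52.
Subtracting: 21a = -42, so a = -2; then c = -10 − (-2)·4 = -2.
So T(n) = -2n² − 2, and T(3) = -20.

-20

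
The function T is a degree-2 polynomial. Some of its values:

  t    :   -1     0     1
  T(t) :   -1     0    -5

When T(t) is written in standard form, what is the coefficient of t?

Write T(t) = at² + bt + c; the 3 given values yield a linear system in the 3 coefficients.
Solving, T(t) = -3t² - 2t.
The coefficient of t is -2.

-2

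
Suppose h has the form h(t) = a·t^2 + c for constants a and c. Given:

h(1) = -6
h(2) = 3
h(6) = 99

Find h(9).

234

From h(1) = -6 and h(2) = 3: 1a + c = -6 and 4a + c = 3.
Subtracting: 3a = 9, so a = 3; then c = -6 − 3·1 = -9.
So h(t) = 3t² − 9, and h(9) = 234.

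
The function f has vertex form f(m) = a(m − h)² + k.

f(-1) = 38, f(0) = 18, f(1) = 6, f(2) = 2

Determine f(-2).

66

First differences -20, -12, -4; second difference 8 = 2a, so a = 4.
Expanding, the m-coefficient is −2ah = -8h; matching it to the data gives h = 2, and then k = 2.
So f(m) = 4(m − 2)² + 2.
f(-2) = 4·(-4)² + 2 = 66.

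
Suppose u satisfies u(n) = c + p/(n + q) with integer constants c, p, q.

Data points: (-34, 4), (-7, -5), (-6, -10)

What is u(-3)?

(u(n) − c)(n + q) = p for each data point; the three points give a linear system in c and q, then p follows.
Solving: c = 5, q = 4, p = 30, so u(n) = 5 + 30/(n + 4).
Then u(-3) = 5 + 30/1 = 35.

35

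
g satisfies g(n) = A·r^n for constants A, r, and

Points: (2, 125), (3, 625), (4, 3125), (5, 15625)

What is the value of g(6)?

78125

Consecutive ratio: 625/125 = 5, and 3125/625 = 5, so r = 5.
Then A·5^2 = 125 gives A = 5, and g(n) = 5·5^n.
g(6) = 5·5^6 = 78125.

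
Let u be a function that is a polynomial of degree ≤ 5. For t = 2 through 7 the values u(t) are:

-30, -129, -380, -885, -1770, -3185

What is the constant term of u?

0

First differences: -99, -251, -505, -885, -1415. Second differences: -152, -254, -380, -530. Third differences: -102, -126, -150. Fourth differences: -24, -24.
Level-4 differences are constant, so u has degree 4.
Fitting a degree-4 polynomial gives u(t) = -t^4 - 3t³ + 6t² - 7t.
The constant term is u(0) = 0.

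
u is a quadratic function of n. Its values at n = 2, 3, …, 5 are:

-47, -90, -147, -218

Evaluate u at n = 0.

-3

First differences: -43, -57, -71. Second differences: -14, -14.
Level-2 differences are constant, so u has degree 2.
Fitting a degree-2 polynomial gives u(n) = -7n² - 8n - 3.
Then u(0) = -3.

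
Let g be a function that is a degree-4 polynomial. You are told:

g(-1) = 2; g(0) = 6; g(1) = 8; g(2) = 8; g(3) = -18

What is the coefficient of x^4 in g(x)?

Write g(x) = ax^4 + bx³ + cx² + dx + e; the 5 given values yield a linear system in the 5 coefficients.
Solving, g(x) = -x^4 + 2x³ + x + 6.
The coefficient of x^4 is -1.

-1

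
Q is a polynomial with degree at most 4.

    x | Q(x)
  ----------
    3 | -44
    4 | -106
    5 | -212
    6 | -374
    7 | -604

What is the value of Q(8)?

-914

First differences: -62, -106, -162, -230. Second differences: -44, -56, -68. Third differences: -12, -12.
Level-3 differences are constant, so Q has degree 3.
Fitting a degree-3 polynomial gives Q(x) = -2x³ + 2x² - 2x - 2.
Then Q(8) = -914.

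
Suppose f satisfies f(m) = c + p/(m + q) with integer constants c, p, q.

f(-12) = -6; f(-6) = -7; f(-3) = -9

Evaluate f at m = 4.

(f(m) − c)(m + q) = p for each data point; the three points give a linear system in c and q, then p follows.
Solving: c = -5, q = 0, p = 12, so f(m) = -5 + 12/(m + 0).
Then f(4) = -5 + 12/4 = -2.

-2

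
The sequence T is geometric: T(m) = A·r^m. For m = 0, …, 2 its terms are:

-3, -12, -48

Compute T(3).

Consecutive ratio: -12/(-3) = 4, and -48/(-12) = 4, so r = 4.
Then A·4^0 = -3 gives A = -3, and T(m) = -3·4^m.
T(3) = -3·4^3 = -192.

-192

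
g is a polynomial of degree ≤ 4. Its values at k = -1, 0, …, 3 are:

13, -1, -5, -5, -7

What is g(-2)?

43

Write g(k) = ak^4 + bk³ + ck² + dk + e; the 5 given values yield a linear system in the 5 coefficients.
Solving, the leading coefficient vanishes, and g(k) = -k³ + 5k² - 8k - 1.
Then g(-2) = 43.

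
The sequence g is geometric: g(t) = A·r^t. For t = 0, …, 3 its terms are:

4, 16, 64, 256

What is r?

4

Consecutive ratio: 16/4 = 4, and 64/16 = 4, so r = 4.
Then A·4^0 = 4 gives A = 4, and g(t) = 4·4^t.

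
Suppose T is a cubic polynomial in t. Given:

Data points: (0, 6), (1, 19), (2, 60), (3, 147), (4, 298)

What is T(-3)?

-45

First differences: 13, 41, 87, 151. Second differences: 28, 46, 64. Third differences: 18, 18.
Level-3 differences are constant, so T has degree 3.
Fitting a degree-3 polynomial gives T(t) = 3t³ + 5t² + 5t + 6.
Then T(-3) = -45.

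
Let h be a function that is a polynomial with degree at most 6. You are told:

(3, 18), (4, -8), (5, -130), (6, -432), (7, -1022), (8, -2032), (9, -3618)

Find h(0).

First differences: -26, -122, -302, -590, -1010, -1586. Second differences: -96, -180, -288, -420, -576. Third differences: -84, -108, -132, -156. Fourth differences: -24, -24, -24.
Level-4 differences are constant, so h has degree 4.
Fitting a degree-4 polynomial gives h(m) = -m^4 + 4m³ + m² - 6m.
Then h(0) = 0.

0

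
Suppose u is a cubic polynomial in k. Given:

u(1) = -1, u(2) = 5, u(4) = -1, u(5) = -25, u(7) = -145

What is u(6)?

-71

Write u(k) = ak³ + bk² + ck + d; the 5 given values yield a linear system in the 4 coefficients.
Solving, u(k) = -k³ + 4k² + k - 5.
Then u(6) = -71.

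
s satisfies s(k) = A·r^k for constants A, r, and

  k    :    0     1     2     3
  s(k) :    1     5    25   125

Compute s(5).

3125

Consecutive ratio: 5/1 = 5, and 25/5 = 5, so r = 5.
Then A·5^0 = 1 gives A = 1, and s(k) = 1·5^k.
s(5) = 1·5^5 = 3125.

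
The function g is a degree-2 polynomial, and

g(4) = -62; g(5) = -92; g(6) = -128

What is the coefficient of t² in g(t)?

Write g(t) = at² + bt + c; the 3 given values yield a linear system in the 3 coefficients.
Solving, g(t) = -3t² - 3t - 2.
The coefficient of t² is -3.

-3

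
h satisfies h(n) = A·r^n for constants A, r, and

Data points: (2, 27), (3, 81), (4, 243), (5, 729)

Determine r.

Consecutive ratio: 81/27 = 3, and 243/81 = 3, so r = 3.
Then A·3^2 = 27 gives A = 3, and h(n) = 3·3^n.

3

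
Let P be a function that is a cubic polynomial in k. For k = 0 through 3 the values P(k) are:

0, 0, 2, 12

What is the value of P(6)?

150

Write P(k) = ak³ + bk² + ck + d; the 4 given values yield a linear system in the 4 coefficients.
Solving, P(k) = k³ - 2k² + k.
Then P(6) = 150.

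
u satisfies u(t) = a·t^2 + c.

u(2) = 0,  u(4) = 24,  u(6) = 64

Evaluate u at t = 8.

120

From u(2) = 0 and u(4) = 24: 4a + c = 0 and 16a + c = 24.
Subtracting: 12a = 24, so a = 2; then c = 0 − 2·4 = -8.
So u(t) = 2t² − 8, and u(8) = 120.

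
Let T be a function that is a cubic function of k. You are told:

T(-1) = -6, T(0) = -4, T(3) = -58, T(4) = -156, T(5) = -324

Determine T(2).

-12

Write T(k) = ak³ + bk² + ck + d; the 5 given values yield a linear system in the 4 coefficients.
Solving, T(k) = -3k³ + k² + 6k - 4.
Then T(2) = -12.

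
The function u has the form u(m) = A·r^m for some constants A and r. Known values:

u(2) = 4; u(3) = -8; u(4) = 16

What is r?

-2

Consecutive ratio: -8/4 = -2, and 16/(-8) = -2, so r = -2.
Then A·(-2)^2 = 4 gives A = 1, and u(m) = 1·(-2)^m.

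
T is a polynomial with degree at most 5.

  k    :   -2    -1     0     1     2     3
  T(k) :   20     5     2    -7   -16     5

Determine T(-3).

Write T(k) = ak^5 + bk^4 + ck³ + dk² + ek + p; the 6 given values yield a linear system in the 6 coefficients.
Solving, the leading coefficient vanishes, and T(k) = k^4 - k³ - 4k² - 5k + 2.
Then T(-3) = 89.

89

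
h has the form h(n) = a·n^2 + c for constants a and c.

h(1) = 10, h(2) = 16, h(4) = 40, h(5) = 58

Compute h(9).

170

From h(1) = 10 and h(2) = 16: 1a + c = 10 and 4a + c = 16.
Subtracting: 3a = 6, so a = 2; then c = 10 − 2·1 = 8.
So h(n) = 2n² + 8, and h(9) = 170.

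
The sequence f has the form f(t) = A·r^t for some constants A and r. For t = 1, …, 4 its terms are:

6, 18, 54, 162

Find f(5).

Consecutive ratio: 18/6 = 3, and 54/18 = 3, so r = 3.
Then A·3^1 = 6 gives A = 2, and f(t) = 2·3^t.
f(5) = 2·3^5 = 486.

486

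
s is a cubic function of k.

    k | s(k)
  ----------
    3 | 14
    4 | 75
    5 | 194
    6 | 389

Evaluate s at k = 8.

Write s(k) = ak³ + bk² + ck + d; the 4 given values yield a linear system in the 4 coefficients.
Solving, s(k) = 3k³ - 7k² - k - 1.
Then s(8) = 1079.

1079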